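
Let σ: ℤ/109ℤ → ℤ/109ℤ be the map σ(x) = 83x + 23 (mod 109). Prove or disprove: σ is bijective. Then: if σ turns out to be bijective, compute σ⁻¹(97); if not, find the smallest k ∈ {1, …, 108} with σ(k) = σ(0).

Recall: σ is injective if σ(x_1) = σ(x_2) implies x_1 = x_2.
Suppose σ(x_1) = σ(x_2) in ℤ/109ℤ. Then 83x_1 + 23 ≡ 83x_2 + 23 (mod 109), so 83(x_1 − x_2) ≡ 0 (mod 109).
Since gcd(83, 109) = 1, 83 is invertible modulo 109, therefore x_1 − x_2 ≡ 0 (mod 109), i.e. x_1 = x_2.
We now compute 83⁻¹ mod 109 explicitly. Euclid's algorithm: 109 = 1·83 + 26, 83 = 3·26 + 5, 26 = 5·5 + 1; back-substituting gives 1 = 88·83 − 67·109, so 83⁻¹ ≡ 88 (mod 109).
For any y ∈ ℤ/109ℤ, x = 88(y − 23) mod 109 satisfies σ(x) = 83·88(y − 23) + 23 ≡ y (since 83·88 ≡ 1 mod 109). So every y has a preimage.
Hence σ is bijective.
Since σ is bijective, we compute σ⁻¹(97): solve 83x + 23 ≡ 97 (mod 109), i.e. 83x ≡ 74 (mod 109).
Multiplying by 83⁻¹ = 88 gives x ≡ 88·74 = 6512 = 59·109 + 81 ≡ 81 (mod 109).
Check: σ(81) = 83·81 + 23 = 6746 = 61·109 + 97 ≡ 97 (mod 109).

81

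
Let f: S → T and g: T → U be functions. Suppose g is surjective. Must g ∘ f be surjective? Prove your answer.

not surjective

No. Take S = {1}, T = U = {1, 2, 3, 4}, f(1) = 1, and g = identity (surjective).
Then (g ∘ f)(1) = 1, and 4 ∈ U has no preimage under g ∘ f, so g ∘ f is not surjective.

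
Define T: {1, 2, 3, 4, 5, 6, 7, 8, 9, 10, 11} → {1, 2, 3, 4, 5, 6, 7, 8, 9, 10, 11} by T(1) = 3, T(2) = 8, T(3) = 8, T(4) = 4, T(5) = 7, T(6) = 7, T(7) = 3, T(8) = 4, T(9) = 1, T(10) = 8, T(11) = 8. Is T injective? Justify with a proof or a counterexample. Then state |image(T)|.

T(2) = 8 = T(3) with 2 ≠ 3, so T is not injective.
The image of T is {1, 3, 4, 7, 8}, which has 5 elements.

5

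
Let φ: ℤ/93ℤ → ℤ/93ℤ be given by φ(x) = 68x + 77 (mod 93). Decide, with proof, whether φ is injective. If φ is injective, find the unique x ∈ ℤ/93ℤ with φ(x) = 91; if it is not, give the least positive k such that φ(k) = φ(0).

If φ(s) = φ(t), then 68s ≡ 68t (mod 93). Because gcd(68, 93) = 1, we may cancel 68 to get s ≡ t (mod 93).
Therefore φ is injective.
We now compute 68⁻¹ mod 93 explicitly. Euclid's algorithm: 93 = 1·68 + 25, 68 = 2·25 + 18, 25 = 1·18 + 7, 18 = 2·7 + 4, 7 = 1·4 + 3, 4 = 1·3 + 1; back-substituting gives 1 = 26·68 − 19·93, so 68⁻¹ ≡ 26 (mod 93).
Since φ is injective, we compute φ⁻¹(91): solve 68x + 77 ≡ 91 (mod 93), i.e. 68x ≡ 14 (mod 93).
Multiplying by 68⁻¹ = 26 gives x ≡ 26·14 = 364 = 3·93 + 85 ≡ 85 (mod 93).
Check: φ(85) = 68·85 + 77 = 5857 = 62·93 + 91 ≡ 91 (mod 93).

85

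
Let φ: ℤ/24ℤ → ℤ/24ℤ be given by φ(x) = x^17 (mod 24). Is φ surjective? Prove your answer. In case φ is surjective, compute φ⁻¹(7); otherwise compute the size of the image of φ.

15

φ(0) = 0^17 = 0.
φ(6): Repeated squaring mod 24: 6^1 ≡ 6, 6^2 ≡ 6² = 36 ≡ 12, 6^4 ≡ 12² = 144 ≡ 0, 6^8 ≡ 0² = 0, 6^16 ≡ 0² = 0. Since 17 = 16 + 1, 6^17 ≡ 0·6: 0·6 = 0. So 6^17 ≡ 0 (mod 24).
So φ(0) = φ(6) = 0 while 0 ≠ 6, so φ is not injective.
A non-injective map from the 24-element set ℤ/24ℤ to itself takes at most 23 distinct values, so it cannot be surjective. Therefore φ is not surjective.
Since φ is not surjective, we determine |image(φ)|. Computing x^17 mod 24 for each x (by repeated squaring, reducing mod 24 at every step), the values φ(0), φ(1), …, φ(23) are: 0, 1, 8, 3, 16, 5, 0, 7, 8, 9, 16, 11, 0, 13, 8, 15, 16, 17, 0, 19, 8, 21, 16, 23.
The distinct values are {0, 1, 3, 5, 7, 8, 9, 11, 13, 15, 16, 17, 19, 21, 23}; there are 15 of them.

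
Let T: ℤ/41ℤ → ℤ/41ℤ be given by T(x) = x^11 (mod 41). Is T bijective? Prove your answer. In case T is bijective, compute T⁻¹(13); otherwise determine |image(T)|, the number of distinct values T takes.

35

Since 41 is prime, the nonzero elements of ℤ/41ℤ form a cyclic group of order 40.
As gcd(11, 40) = 1, raising to the 11th power is a bijection on this group: if u^11 ≡ v^11 then (uv^{−1})^11 = 1, and the only element of order dividing gcd(11, 40) = 1 is 1, so u = v.
With T(0) = 0 this makes T injective on all of ℤ/41ℤ, hence bijective (finite equal-size domain and codomain). In particular T is bijective.
Since T is bijective, we find the preimage of 13. The inverse of x ↦ x^11 on (ℤ/41ℤ)^× is x ↦ x^11, because 11·11 = 121 = 3·40 + 1 ≡ 1 (mod 40) and x^{40} = 1 for x ≠ 0 (Fermat). So T⁻¹(13) = 13^11 mod 41.
Repeated squaring mod 41: 13^1 ≡ 13, 13^2 ≡ 13² = 169 ≡ 5, 13^4 ≡ 5² = 25, 13^8 ≡ 25² = 625 ≡ 10. Since 11 = 8 + 2 + 1, 13^11 ≡ 10·5·13: 10·5 = 50 ≡ 9, then 9·13 = 117 ≡ 35. So 13^11 ≡ 35 (mod 41).
Hence T⁻¹(13) = 35.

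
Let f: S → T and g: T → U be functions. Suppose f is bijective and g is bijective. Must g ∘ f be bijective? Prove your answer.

Injectivity: if g(f(s)) = g(f(t)) then f(s) = f(t) (g injective) so s = t (f injective).
Surjectivity: for c ∈ U pick b with g(b) = c, then a with f(a) = b; then (g ∘ f)(a) = c.
So g ∘ f is bijective.

bijective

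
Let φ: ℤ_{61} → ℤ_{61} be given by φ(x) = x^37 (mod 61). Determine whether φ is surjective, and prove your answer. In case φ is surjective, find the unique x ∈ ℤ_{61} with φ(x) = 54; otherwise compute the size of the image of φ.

6

Since 61 is prime, the nonzero elements of ℤ_{61} form a cyclic group of order 60.
As gcd(37, 60) = 1, raising to the 37th power is a bijection on this group: if u^37 ≡ v^37 then (uv^{−1})^37 = 1, and the only element of order dividing gcd(37, 60) = 1 is 1, so u = v.
With φ(0) = 0 this makes φ injective on all of ℤ_{61}, hence bijective (finite equal-size domain and codomain). In particular φ is surjective.
Since φ is surjective, we find the preimage of 54. The inverse of x ↦ x^37 on (ℤ_{61})^× is x ↦ x^13, because 37·13 = 481 = 8·60 + 1 ≡ 1 (mod 60) and x^{60} = 1 for x ≠ 0 (Fermat). So φ⁻¹(54) = 54^13 mod 61.
Repeated squaring mod 61: 54^1 ≡ 54, 54^2 ≡ 54² = 2916 ≡ 49, 54^4 ≡ 49² = 2401 ≡ 22, 54^8 ≡ 22² = 484 ≡ 57. Since 13 = 8 + 4 + 1, 54^13 ≡ 57·22·54: 57·22 = 1254 ≡ 34, then 34·54 = 1836 ≡ 6. So 54^13 ≡ 6 (mod 61).
Hence φ⁻¹(54) = 6.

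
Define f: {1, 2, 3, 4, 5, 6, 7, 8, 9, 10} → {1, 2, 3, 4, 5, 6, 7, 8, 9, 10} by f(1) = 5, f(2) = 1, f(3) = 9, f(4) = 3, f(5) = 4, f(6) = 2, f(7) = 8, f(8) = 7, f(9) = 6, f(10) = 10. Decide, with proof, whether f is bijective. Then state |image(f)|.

10

The values 5, 1, 9, 3, 4, 2, 8, 7, 6, 10 are a permutation of {1, 2, 3, 4, 5, 6, 7, 8, 9, 10}: each element appears exactly once.
So f is injective and surjective, hence bijective.
The image of f is {1, 2, 3, 4, 5, 6, 7, 8, 9, 10}, which has 10 elements.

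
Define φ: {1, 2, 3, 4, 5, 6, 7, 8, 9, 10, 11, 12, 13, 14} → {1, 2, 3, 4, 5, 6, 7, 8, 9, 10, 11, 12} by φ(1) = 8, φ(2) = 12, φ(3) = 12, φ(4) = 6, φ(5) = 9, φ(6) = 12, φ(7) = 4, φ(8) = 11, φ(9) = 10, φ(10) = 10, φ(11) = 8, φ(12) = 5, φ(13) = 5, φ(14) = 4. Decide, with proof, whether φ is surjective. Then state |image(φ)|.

No element maps to 1, so φ is not surjective.
The image of φ is {4, 5, 6, 8, 9, 10, 11, 12}, which has 8 elements.

8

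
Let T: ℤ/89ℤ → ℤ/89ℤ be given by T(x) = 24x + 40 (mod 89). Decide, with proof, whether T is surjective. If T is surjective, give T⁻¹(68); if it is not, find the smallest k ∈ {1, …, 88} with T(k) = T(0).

Since gcd(24, 89) = 1, 24 is invertible modulo 89. Euclid's algorithm: 89 = 3·24 + 17, 24 = 1·17 + 7, 17 = 2·7 + 3, 7 = 2·3 + 1; back-substituting gives 1 = 26·24 − 7·89, so 24⁻¹ ≡ 26 (mod 89).
For any y ∈ ℤ/89ℤ, x = 26(y − 40) mod 89 satisfies T(x) = 24·26(y − 40) + 40 ≡ y (since 24·26 ≡ 1 mod 89). So every y has a preimage.
Thus T is surjective.
Since T is surjective, we compute T⁻¹(68): solve 24x + 40 ≡ 68 (mod 89), i.e. 24x ≡ 28 (mod 89).
Multiplying by 24⁻¹ = 26 gives x ≡ 26·28 = 728 = 8·89 + 16 ≡ 16 (mod 89).
Check: T(16) = 24·16 + 40 = 424 = 4·89 + 68 ≡ 68 (mod 89).

16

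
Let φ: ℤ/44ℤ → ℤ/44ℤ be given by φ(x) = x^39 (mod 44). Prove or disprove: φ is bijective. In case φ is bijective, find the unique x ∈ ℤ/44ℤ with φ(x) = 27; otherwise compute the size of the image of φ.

φ(0) = 0^39 = 0.
φ(22): Repeated squaring mod 44: 22^1 ≡ 22, 22^2 ≡ 22² = 484 ≡ 0, 22^4 ≡ 0² = 0, 22^8 ≡ 0² = 0, 22^16 ≡ 0² = 0, 22^32 ≡ 0² = 0. Since 39 = 32 + 4 + 2 + 1, 22^39 ≡ 0·0·0·22: 0·0 = 0, then 0·0 = 0, then 0·22 = 0. So 22^39 ≡ 0 (mod 44).
So φ(0) = φ(22) = 0 while 0 ≠ 22, hence φ is not injective, hence not bijective.
Since φ is not bijective, we determine |image(φ)|. Computing x^39 mod 44 for each x (by repeated squaring, reducing mod 44 at every step), the values φ(0), φ(1), …, φ(43) are: 0, 1, 28, 15, 36, 9, 24, 19, 40, 5, 32, 11, 12, 17, 4, 3, 20, 13, 8, 7, 16, 21, 0, 23, 28, 37, 36, 31, 24, 41, 40, 27, 32, 33, 12, 39, 4, 25, 20, 35, 8, 29, 16, 43.
The distinct values are {0, 1, 3, 4, 5, 7, 8, 9, 11, 12, 13, 15, 16, 17, 19, 20, 21, 23, 24, 25, 27, 28, 29, 31, 32, 33, 35, 36, 37, 39, 40, 41, 43}; there are 33 of them.

33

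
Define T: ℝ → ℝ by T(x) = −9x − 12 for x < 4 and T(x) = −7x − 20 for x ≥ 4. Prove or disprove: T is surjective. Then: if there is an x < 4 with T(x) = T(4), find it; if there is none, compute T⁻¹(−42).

10/3

Both pieces are strictly decreasing (slopes −9 and −7), so each is injective on its own interval.
The left piece maps (−∞, 4) onto (−48, ∞); the right piece maps [4, ∞) onto (−∞, −48].
These images together cover ℝ, so T is surjective.
Because the two images are disjoint, no x < 4 has T(x) = T(4), so we compute T⁻¹(−42): −42 lies in (−48, ∞), so solve −9x − 12 = −42: x = (−42 + 12)/(−9) = 10/3.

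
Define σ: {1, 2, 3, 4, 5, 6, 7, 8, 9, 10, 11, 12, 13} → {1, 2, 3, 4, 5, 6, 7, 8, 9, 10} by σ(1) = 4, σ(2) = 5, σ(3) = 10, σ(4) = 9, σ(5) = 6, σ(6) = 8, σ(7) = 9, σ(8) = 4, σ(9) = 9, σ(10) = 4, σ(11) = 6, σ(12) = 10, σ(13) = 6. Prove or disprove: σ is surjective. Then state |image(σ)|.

No element maps to 1, so σ is not surjective.
The image of σ is {4, 5, 6, 8, 9, 10}, which has 6 elements.

6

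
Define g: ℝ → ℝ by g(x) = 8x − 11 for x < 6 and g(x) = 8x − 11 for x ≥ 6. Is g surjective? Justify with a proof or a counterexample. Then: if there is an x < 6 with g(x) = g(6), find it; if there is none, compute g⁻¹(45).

Both pieces are strictly increasing (slopes 8 and 8), so each is injective on its own interval.
The left piece maps (−∞, 6) onto (−∞, 37); the right piece maps [6, ∞) onto [37, ∞).
These images together cover ℝ, so g is surjective.
Because the two images are disjoint, no x < 6 has g(x) = g(6), so we compute g⁻¹(45): 45 lies in [37, ∞), so solve 8x − 11 = 45: x = (45 + 11)/8 = 7.

7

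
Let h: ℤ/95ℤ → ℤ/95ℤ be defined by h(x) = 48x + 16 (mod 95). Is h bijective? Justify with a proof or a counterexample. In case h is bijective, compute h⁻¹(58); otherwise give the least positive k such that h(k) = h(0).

Recall: injectivity means: for all a, b in the domain, h(a) = h(b) implies a = b.
Suppose h(a) = h(b) in ℤ/95ℤ. Then 48a + 16 ≡ 48b + 16 (mod 95), so 48(a − b) ≡ 0 (mod 95).
Since gcd(48, 95) = 1, 48 is invertible modulo 95, therefore a − b ≡ 0 (mod 95), i.e. a = b.
We now compute 48⁻¹ mod 95 explicitly. Euclid's algorithm: 95 = 1·48 + 47, 48 = 1·47 + 1; back-substituting gives 1 = 2·48 − 1·95, so 48⁻¹ ≡ 2 (mod 95).
Then y ↦ 2(y − 16) is a two-sided inverse to h, so every y ∈ ℤ/95ℤ has a preimage.
So h is bijective.
Since h is bijective, we compute h⁻¹(58): solve 48x + 16 ≡ 58 (mod 95), i.e. 48x ≡ 42 (mod 95).
Multiplying by 48⁻¹ = 2 gives x ≡ 2·42 = 84 ≡ 84 (mod 95).
Check: h(84) = 48·84 + 16 = 4048 = 42·95 + 58 ≡ 58 (mod 95).

84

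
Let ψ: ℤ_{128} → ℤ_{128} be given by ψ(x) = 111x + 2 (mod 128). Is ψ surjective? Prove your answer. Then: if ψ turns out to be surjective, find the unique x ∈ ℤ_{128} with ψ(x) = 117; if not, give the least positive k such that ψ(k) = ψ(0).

61

Since gcd(111, 128) = 1, 111 is invertible modulo 128. Euclid's algorithm: 128 = 1·111 + 17, 111 = 6·17 + 9, 17 = 1·9 + 8, 9 = 1·8 + 1; back-substituting gives 1 = 15·111 − 13·128, so 111⁻¹ ≡ 15 (mod 128).
Then y ↦ 15(y − 2) is a two-sided inverse to ψ, so every y ∈ ℤ_{128} has a preimage.
So ψ is surjective.
Since ψ is surjective, we compute ψ⁻¹(117): solve 111x + 2 ≡ 117 (mod 128), i.e. 111x ≡ 115 (mod 128).
Multiplying by 111⁻¹ = 15 gives x ≡ 15·115 = 1725 = 13·128 + 61 ≡ 61 (mod 128).
Check: ψ(61) = 111·61 + 2 = 6773 = 52·128 + 117 ≡ 117 (mod 128).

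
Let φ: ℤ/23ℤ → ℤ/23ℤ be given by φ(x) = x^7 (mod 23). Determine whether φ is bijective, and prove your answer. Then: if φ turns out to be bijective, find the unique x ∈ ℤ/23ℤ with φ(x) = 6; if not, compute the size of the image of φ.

18

Since 23 is prime, the nonzero elements of ℤ/23ℤ form a cyclic group of order 22.
As gcd(7, 22) = 1, raising to the 7th power is a bijection on this group: if s^7 ≡ t^7 then (st^{−1})^7 = 1, and the only element of order dividing gcd(7, 22) = 1 is 1, so s = t.
With φ(0) = 0 this makes φ injective on all of ℤ/23ℤ, hence bijective (finite equal-size domain and codomain). In particular φ is bijective.
Since φ is bijective, we find the preimage of 6. The inverse of x ↦ x^7 on (ℤ/23ℤ)^× is x ↦ x^19, because 7·19 = 133 = 6·22 + 1 ≡ 1 (mod 22) and x^{22} = 1 for x ≠ 0 (Fermat). So φ⁻¹(6) = 6^19 mod 23.
Repeated squaring mod 23: 6^1 ≡ 6, 6^2 ≡ 6² = 36 ≡ 13, 6^4 ≡ 13² = 169 ≡ 8, 6^8 ≡ 8² = 64 ≡ 18, 6^16 ≡ 18² = 324 ≡ 2. Since 19 = 16 + 2 + 1, 6^19 ≡ 2·13·6: 2·13 = 26 ≡ 3, then 3·6 = 18. So 6^19 ≡ 18 (mod 23).
Hence φ⁻¹(6) = 18.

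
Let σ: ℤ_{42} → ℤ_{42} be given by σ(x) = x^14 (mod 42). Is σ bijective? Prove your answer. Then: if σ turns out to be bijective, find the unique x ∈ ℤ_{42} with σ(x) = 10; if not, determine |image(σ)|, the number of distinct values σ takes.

16

σ(4): Repeated squaring mod 42: 4^1 ≡ 4, 4^2 ≡ 4² = 16, 4^4 ≡ 16² = 256 ≡ 4, 4^8 ≡ 4² = 16. Since 14 = 8 + 4 + 2, 4^14 ≡ 16·4·16: 16·4 = 64 ≡ 22, then 22·16 = 352 ≡ 16. So 4^14 ≡ 16 (mod 42).
σ(10): Repeated squaring mod 42: 10^1 ≡ 10, 10^2 ≡ 10² = 100 ≡ 16, 10^4 ≡ 16² = 256 ≡ 4, 10^8 ≡ 4² = 16. Since 14 = 8 + 4 + 2, 10^14 ≡ 16·4·16: 16·4 = 64 ≡ 22, then 22·16 = 352 ≡ 16. So 10^14 ≡ 16 (mod 42).
So σ(4) = σ(10) = 16 while 4 ≠ 10, therefore σ is not injective, hence not bijective.
Since σ is not bijective, we determine |image(σ)|. Computing x^14 mod 42 for each x (by repeated squaring, reducing mod 42 at every step), the values σ(0), σ(1), …, σ(41) are: 0, 1, 4, 9, 16, 25, 36, 7, 22, 39, 16, 37, 18, 1, 28, 15, 4, 37, 30, 25, 22, 21, 22, 25, 30, 37, 4, 15, 28, 1, 18, 37, 16, 39, 22, 7, 36, 25, 16, 9, 4, 1.
The distinct values are {0, 1, 4, 7, 9, 15, 16, 18, 21, 22, 25, 28, 30, 36, 37, 39}; there are 16 of them.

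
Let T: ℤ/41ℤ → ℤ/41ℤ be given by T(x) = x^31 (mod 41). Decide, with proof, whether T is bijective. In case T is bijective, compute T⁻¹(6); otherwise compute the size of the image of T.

13

Since 41 is prime, the nonzero elements of ℤ/41ℤ form a cyclic group of order 40.
As gcd(31, 40) = 1, raising to the 31st power is a bijection on this group: if u^31 ≡ v^31 then (uv^{−1})^31 = 1, and the only element of order dividing gcd(31, 40) = 1 is 1, so u = v.
With T(0) = 0 this makes T injective on all of ℤ/41ℤ, hence bijective (finite equal-size domain and codomain). In particular T is bijective.
Since T is bijective, we find the preimage of 6. The inverse of x ↦ x^31 on (ℤ/41ℤ)^× is x ↦ x^31, because 31·31 = 961 = 24·40 + 1 ≡ 1 (mod 40) and x^{40} = 1 for x ≠ 0 (Fermat). So T⁻¹(6) = 6^31 mod 41.
Repeated squaring mod 41: 6^1 ≡ 6, 6^2 ≡ 6² = 36, 6^4 ≡ 36² = 1296 ≡ 25, 6^8 ≡ 25² = 625 ≡ 10, 6^16 ≡ 10² = 100 ≡ 18. Since 31 = 16 + 8 + 4 + 2 + 1, 6^31 ≡ 18·10·25·36·6: 18·10 = 180 ≡ 16, then 16·25 = 400 ≡ 31, then 31·36 = 1116 ≡ 9, then 9·6 = 54 ≡ 13. So 6^31 ≡ 13 (mod 41).
Hence T⁻¹(6) = 13.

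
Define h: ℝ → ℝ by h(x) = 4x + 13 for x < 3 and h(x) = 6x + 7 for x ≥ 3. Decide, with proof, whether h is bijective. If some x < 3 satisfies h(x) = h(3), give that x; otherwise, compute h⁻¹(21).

2

Both pieces are strictly increasing (slopes 4 and 6), so each is injective on its own interval.
The left piece maps (−∞, 3) onto (−∞, 25); the right piece maps [3, ∞) onto [25, ∞).
Since 25 = 25, the images partition ℝ: h is injective and surjective, hence bijective.
Because the two images are disjoint, no x < 3 has h(x) = h(3), so we compute h⁻¹(21): 21 lies in (−∞, 25), so solve 4x + 13 = 21: x = (21 − 13)/4 = 2.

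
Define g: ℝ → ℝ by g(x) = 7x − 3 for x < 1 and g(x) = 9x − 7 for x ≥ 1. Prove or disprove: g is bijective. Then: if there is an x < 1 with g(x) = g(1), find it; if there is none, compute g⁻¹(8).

Both pieces are strictly increasing (slopes 7 and 9), so each is injective on its own interval.
The left piece maps (−∞, 1) onto (−∞, 4); the right piece maps [1, ∞) onto [2, ∞).
These images overlap. In particular g(1) = 2 (right piece), and solving 7x − 3 = 2 on the left piece gives x = 5/7 < 1.
So g(5/7) = g(1) with 5/7 ≠ 1, and g is not injective, hence not bijective. This x = 5/7 is the requested value below 1.

5/7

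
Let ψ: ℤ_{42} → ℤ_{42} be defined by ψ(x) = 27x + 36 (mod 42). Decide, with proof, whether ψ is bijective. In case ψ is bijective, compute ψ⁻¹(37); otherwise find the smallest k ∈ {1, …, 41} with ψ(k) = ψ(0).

Recall that ψ is injective when ψ(u) = ψ(v) forces u = v.
We have gcd(27, 42) = 3 > 1. Taking u = 0 and v = 14: ψ(0) = 36 and ψ(14) = 27·14 + 36 = 414 ≡ 36 (mod 42).
So ψ(0) = ψ(14) while 0 ≠ 14, so ψ is not injective, hence not bijective.
Since ψ is not bijective, we find the least positive k with ψ(k) = ψ(0): this means 27k ≡ 0 (mod 42), i.e. 42 ∣ 27k. Since gcd(27, 42) = 3, dividing through by 3 this holds exactly when 14 ∣ 9k, and as gcd(9, 14) = 1, exactly when 14 ∣ k.
The smallest positive such k is 14.

14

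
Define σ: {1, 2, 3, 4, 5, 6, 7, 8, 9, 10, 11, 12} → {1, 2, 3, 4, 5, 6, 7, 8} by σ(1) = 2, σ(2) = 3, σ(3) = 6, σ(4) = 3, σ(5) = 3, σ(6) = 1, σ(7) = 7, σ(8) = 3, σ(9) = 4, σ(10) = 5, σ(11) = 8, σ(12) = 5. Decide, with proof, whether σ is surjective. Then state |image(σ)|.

Every element of the codomain has a preimage: 1 = σ(6), 2 = σ(1), 3 = σ(2), 4 = σ(9), 5 = σ(10), 6 = σ(3), 7 = σ(7), 8 = σ(11).
So σ is surjective.
The image of σ is {1, 2, 3, 4, 5, 6, 7, 8}, which has 8 elements.

8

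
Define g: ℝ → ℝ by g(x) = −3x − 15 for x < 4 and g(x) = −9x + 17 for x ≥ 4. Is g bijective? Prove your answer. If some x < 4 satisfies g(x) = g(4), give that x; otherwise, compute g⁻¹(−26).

4/3

Both pieces are strictly decreasing (slopes −3 and −9), so each is injective on its own interval.
The left piece maps (−∞, 4) onto (−27, ∞); the right piece maps [4, ∞) onto (−∞, −19].
These images overlap. In particular g(4) = −19 (right piece), and solving −3x − 15 = −19 on the left piece gives x = 4/3 < 4.
So g(4/3) = g(4) with 4/3 ≠ 4, and g is not injective, hence not bijective. This x = 4/3 is the requested value below 4.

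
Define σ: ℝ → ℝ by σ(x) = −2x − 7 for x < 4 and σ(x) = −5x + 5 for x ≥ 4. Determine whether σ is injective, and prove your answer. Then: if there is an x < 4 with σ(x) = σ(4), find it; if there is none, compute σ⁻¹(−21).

Both pieces are strictly decreasing (slopes −2 and −5), so each is injective on its own interval.
The left piece maps (−∞, 4) onto (−15, ∞); the right piece maps [4, ∞) onto (−∞, −15].
These images are disjoint, so no value is attained by both pieces. Therefore σ is injective.
Because the two images are disjoint, no x < 4 has σ(x) = σ(4), so we compute σ⁻¹(−21): −21 lies in (−∞, −15], so solve −5x + 5 = −21: x = (−21 − 5)/(−5) = 26/5.

26/5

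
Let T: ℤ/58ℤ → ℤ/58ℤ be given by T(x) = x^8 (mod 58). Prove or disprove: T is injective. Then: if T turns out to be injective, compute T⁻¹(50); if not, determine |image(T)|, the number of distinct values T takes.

16

T(3): Repeated squaring mod 58: 3^1 ≡ 3, 3^2 ≡ 3² = 9, 3^4 ≡ 9² = 81 ≡ 23, 3^8 ≡ 23² = 529 ≡ 7. So 3^8 ≡ 7 (mod 58).
T(7): Repeated squaring mod 58: 7^1 ≡ 7, 7^2 ≡ 7² = 49, 7^4 ≡ 49² = 2401 ≡ 23, 7^8 ≡ 23² = 529 ≡ 7. So 7^8 ≡ 7 (mod 58).
So T(3) = T(7) = 7 while 3 ≠ 7, hence T is not injective.
Since T is not injective, we determine |image(T)|. Computing x^8 mod 58 for each x (by repeated squaring, reducing mod 58 at every step), the values T(0), T(1), …, T(57) are: 0, 1, 24, 7, 54, 53, 52, 7, 20, 49, 54, 45, 30, 45, 52, 23, 16, 1, 16, 25, 20, 49, 36, 23, 24, 25, 36, 53, 30, 29, 30, 53, 36, 25, 24, 23, 36, 49, 20, 25, 16, 1, 16, 23, 52, 45, 30, 45, 54, 49, 20, 7, 52, 53, 54, 7, 24, 1.
The distinct values are {0, 1, 7, 16, 20, 23, 24, 25, 29, 30, 36, 45, 49, 52, 53, 54}; there are 16 of them.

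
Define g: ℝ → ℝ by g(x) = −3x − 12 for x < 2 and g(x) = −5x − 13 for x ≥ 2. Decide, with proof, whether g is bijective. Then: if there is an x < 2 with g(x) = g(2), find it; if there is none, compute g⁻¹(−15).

Both pieces are strictly decreasing (slopes −3 and −5), so each is injective on its own interval.
The left piece maps (−∞, 2) onto (−18, ∞); the right piece maps [2, ∞) onto (−∞, −23].
The images leave a gap (−18 has no preimage), so g is not surjective, hence not bijective.
Because the two images are disjoint, no x < 2 has g(x) = g(2), so we compute g⁻¹(−15): −15 lies in (−18, ∞), so solve −3x − 12 = −15: x = (−15 + 12)/(−3) = 1.

1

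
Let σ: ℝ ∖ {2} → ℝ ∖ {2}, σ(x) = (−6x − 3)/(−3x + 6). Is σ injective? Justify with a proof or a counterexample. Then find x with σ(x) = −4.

7/6

Suppose σ(s) = σ(t). Cross-multiplying: (−6s − 3)(−3t + 6) = (−6t − 3)(−3s + 6).
Expanding both sides and cancelling the symmetric terms leaves −45·(s − t) = 0. Since −45 ≠ 0, s = t. Thus σ is injective.
Solving σ(x) = −4: cross-multiplying gives −6x − 3 = −4(−3x + 6), which rearranges to −18x = −21, so x = 7/6.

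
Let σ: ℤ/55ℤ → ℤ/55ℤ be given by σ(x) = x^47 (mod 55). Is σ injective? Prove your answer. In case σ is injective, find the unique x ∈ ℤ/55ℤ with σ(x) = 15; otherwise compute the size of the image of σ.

Computing x^47 mod 55 for each x (by repeated squaring, reducing mod 55 at every step), the values σ(0), σ(1), …, σ(54) are: 0, 1, 18, 42, 49, 25, 41, 28, 2, 4, 10, 11, 23, 7, 9, 5, 36, 8, 17, 24, 15, 21, 33, 12, 29, 20, 16, 3, 52, 39, 35, 26, 43, 22, 34, 40, 31, 38, 47, 19, 50, 46, 48, 32, 44, 45, 51, 53, 27, 14, 30, 6, 13, 37, 54.
Every element of ℤ/55ℤ appears exactly once in this list, so σ is a bijection, and in particular injective.
Since σ is injective, we read off the preimage of 15 from the same table: σ(20) = 15, so σ⁻¹(15) = 20.

20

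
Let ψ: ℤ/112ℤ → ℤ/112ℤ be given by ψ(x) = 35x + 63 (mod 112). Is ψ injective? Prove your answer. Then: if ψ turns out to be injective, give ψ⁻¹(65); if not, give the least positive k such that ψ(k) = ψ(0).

We have gcd(35, 112) = 7 > 1. Taking u = 0 and v = 16: ψ(0) = 63 and ψ(16) = 35·16 + 63 = 623 ≡ 63 (mod 112).
So ψ(0) = ψ(16) while 0 ≠ 16, so ψ is not injective.
Since ψ is not injective, we find the least positive k with ψ(k) = ψ(0): this means 35k ≡ 0 (mod 112), i.e. 112 ∣ 35k. Since gcd(35, 112) = 7, dividing through by 7 this holds exactly when 16 ∣ 5k, and as gcd(5, 16) = 1, exactly when 16 ∣ k.
The smallest positive such k is 16.

16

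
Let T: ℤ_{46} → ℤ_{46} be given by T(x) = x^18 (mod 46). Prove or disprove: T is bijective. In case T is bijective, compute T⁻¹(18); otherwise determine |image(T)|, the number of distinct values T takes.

T(22): Repeated squaring mod 46: 22^1 ≡ 22, 22^2 ≡ 22² = 484 ≡ 24, 22^4 ≡ 24² = 576 ≡ 24, 22^8 ≡ 24² = 576 ≡ 24, 22^16 ≡ 24² = 576 ≡ 24. Since 18 = 16 + 2, 22^18 ≡ 24·24: 24·24 = 576 ≡ 24. So 22^18 ≡ 24 (mod 46).
T(24): Repeated squaring mod 46: 24^1 ≡ 24, 24^2 ≡ 24² = 576 ≡ 24, 24^4 ≡ 24² = 576 ≡ 24, 24^8 ≡ 24² = 576 ≡ 24, 24^16 ≡ 24² = 576 ≡ 24. Since 18 = 16 + 2, 24^18 ≡ 24·24: 24·24 = 576 ≡ 24. So 24^18 ≡ 24 (mod 46).
So T(22) = T(24) = 24 while 22 ≠ 24, hence T is not injective, hence not bijective.
Since T is not bijective, we determine |image(T)|. Computing x^18 mod 46 for each x (by repeated squaring, reducing mod 46 at every step), the values T(0), T(1), …, T(45) are: 0, 1, 36, 25, 8, 29, 26, 41, 12, 27, 32, 39, 16, 9, 4, 35, 18, 3, 6, 31, 2, 13, 24, 23, 24, 13, 2, 31, 6, 3, 18, 35, 4, 9, 16, 39, 32, 27, 12, 41, 26, 29, 8, 25, 36, 1.
The distinct values are {0, 1, 2, 3, 4, 6, 8, 9, 12, 13, 16, 18, 23, 24, 25, 26, 27, 29, 31, 32, 35, 36, 39, 41}; there are 24 of them.

24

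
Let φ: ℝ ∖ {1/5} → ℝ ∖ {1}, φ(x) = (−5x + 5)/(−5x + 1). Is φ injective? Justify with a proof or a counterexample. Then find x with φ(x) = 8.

3/35

Suppose φ(u) = φ(v). Cross-multiplying: (−5u + 5)(−5v + 1) = (−5v + 5)(−5u + 1).
Expanding both sides and cancelling the symmetric terms leaves 20·(u − v) = 0. Since 20 ≠ 0, u = v. Thus φ is injective.
Solving φ(x) = 8: cross-multiplying gives −5x + 5 = 8(−5x + 1), which rearranges to 35x = 3, so x = 3/35.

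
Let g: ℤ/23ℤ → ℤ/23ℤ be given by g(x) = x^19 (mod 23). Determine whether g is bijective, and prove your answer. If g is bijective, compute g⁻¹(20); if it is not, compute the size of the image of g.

Since 23 is prime, the nonzero elements of ℤ/23ℤ form a cyclic group of order 22.
As gcd(19, 22) = 1, raising to the 19th power is a bijection on this group: if s^19 ≡ t^19 then (st^{−1})^19 = 1, and the only element of order dividing gcd(19, 22) = 1 is 1, so s = t.
With g(0) = 0 this makes g injective on all of ℤ/23ℤ, hence bijective (finite equal-size domain and codomain). In particular g is bijective.
Since g is bijective, we find the preimage of 20. The inverse of x ↦ x^19 on (ℤ/23ℤ)^× is x ↦ x^7, because 19·7 = 133 = 6·22 + 1 ≡ 1 (mod 22) and x^{22} = 1 for x ≠ 0 (Fermat). So g⁻¹(20) = 20^7 mod 23.
Repeated squaring mod 23: 20^1 ≡ 20, 20^2 ≡ 20² = 400 ≡ 9, 20^4 ≡ 9² = 81 ≡ 12. Since 7 = 4 + 2 + 1, 20^7 ≡ 12·9·20: 12·9 = 108 ≡ 16, then 16·20 = 320 ≡ 21. So 20^7 ≡ 21 (mod 23).
Hence g⁻¹(20) = 21.

21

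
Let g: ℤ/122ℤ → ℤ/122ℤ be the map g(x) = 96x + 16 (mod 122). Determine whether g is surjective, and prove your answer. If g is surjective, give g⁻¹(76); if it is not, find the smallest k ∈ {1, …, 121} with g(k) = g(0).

61

By definition, surjectivity means every element of the codomain has a preimage under g.
Since gcd(96, 122) = 2, we have 96x ≡ 0 (mod 2) for all x, so g(x) ≡ 0 (mod 2).
But 1 ≢ 0 (mod 2), so 1 ∈ ℤ/122ℤ has no preimage. Therefore g is not surjective.
Since g is not surjective, we find the least positive k with g(k) = g(0): this means 96k ≡ 0 (mod 122), i.e. 122 ∣ 96k. Since gcd(96, 122) = 2, dividing through by 2 this holds exactly when 61 ∣ 48k, and as gcd(48, 61) = 1, exactly when 61 ∣ k.
The smallest positive such k is 61.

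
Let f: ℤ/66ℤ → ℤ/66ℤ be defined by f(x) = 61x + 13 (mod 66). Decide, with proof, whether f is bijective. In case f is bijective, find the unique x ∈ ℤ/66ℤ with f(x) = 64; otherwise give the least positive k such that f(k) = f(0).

Recall that injectivity means: for all u, v in the domain, f(u) = f(v) implies u = v.
If f(u) = f(v), then 61u ≡ 61v (mod 66). Because gcd(61, 66) = 1, we may cancel 61 to get u ≡ v (mod 66).
We now compute 61⁻¹ mod 66 explicitly. Euclid's algorithm: 66 = 1·61 + 5, 61 = 12·5 + 1; back-substituting gives 1 = 13·61 − 12·66, so 61⁻¹ ≡ 13 (mod 66).
For any y ∈ ℤ/66ℤ, x = 13(y − 13) mod 66 satisfies f(x) = 61·13(y − 13) + 13 ≡ y (since 61·13 ≡ 1 mod 66). So every y has a preimage.
So f is bijective.
Since f is bijective, we find f⁻¹(64): we need 61x ≡ 64 − 13 ≡ 51 (mod 66). Using 61⁻¹ = 13: x ≡ 13·51 = 663 = 10·66 + 3, so x = 3.
Check: f(3) = 61·3 + 13 = 196 = 2·66 + 64 ≡ 64 (mod 66).

3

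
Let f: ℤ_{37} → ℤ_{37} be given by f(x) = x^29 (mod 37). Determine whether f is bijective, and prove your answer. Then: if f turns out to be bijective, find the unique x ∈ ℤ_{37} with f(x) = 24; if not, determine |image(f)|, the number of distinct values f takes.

Since 37 is prime, the nonzero elements of ℤ_{37} form a cyclic group of order 36.
As gcd(29, 36) = 1, raising to the 29th power is a bijection on this group: if x_1^29 ≡ x_2^29 then (x_1x_2^{−1})^29 = 1, and the only element of order dividing gcd(29, 36) = 1 is 1, so x_1 = x_2.
With f(0) = 0 this makes f injective on all of ℤ_{37}, hence bijective (finite equal-size domain and codomain). In particular f is bijective.
Since f is bijective, we find the preimage of 24. The inverse of x ↦ x^29 on (ℤ_{37})^× is x ↦ x^5, because 29·5 = 145 = 4·36 + 1 ≡ 1 (mod 36) and x^{36} = 1 for x ≠ 0 (Fermat). So f⁻¹(24) = 24^5 mod 37.
Repeated squaring mod 37: 24^1 ≡ 24, 24^2 ≡ 24² = 576 ≡ 21, 24^4 ≡ 21² = 441 ≡ 34. Since 5 = 4 + 1, 24^5 ≡ 34·24: 34·24 = 816 ≡ 2. So 24^5 ≡ 2 (mod 37).
Hence f⁻¹(24) = 2.

2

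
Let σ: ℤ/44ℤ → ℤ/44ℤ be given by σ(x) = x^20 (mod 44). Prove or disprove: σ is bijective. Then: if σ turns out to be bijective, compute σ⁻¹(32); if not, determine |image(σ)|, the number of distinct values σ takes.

σ(1) = 1^20 = 1.
σ(3): Repeated squaring mod 44: 3^1 ≡ 3, 3^2 ≡ 3² = 9, 3^4 ≡ 9² = 81 ≡ 37, 3^8 ≡ 37² = 1369 ≡ 5, 3^16 ≡ 5² = 25. Since 20 = 16 + 4, 3^20 ≡ 25·37: 25·37 = 925 ≡ 1. So 3^20 ≡ 1 (mod 44).
So σ(1) = σ(3) = 1 while 1 ≠ 3, hence σ is not injective, hence not bijective.
Since σ is not bijective, we determine |image(σ)|. Computing x^20 mod 44 for each x (by repeated squaring, reducing mod 44 at every step), the values σ(0), σ(1), …, σ(43) are: 0, 1, 12, 1, 12, 1, 12, 1, 12, 1, 12, 33, 12, 1, 12, 1, 12, 1, 12, 1, 12, 1, 0, 1, 12, 1, 12, 1, 12, 1, 12, 1, 12, 33, 12, 1, 12, 1, 12, 1, 12, 1, 12, 1.
The distinct values are {0, 1, 12, 33}; there are 4 of them.

4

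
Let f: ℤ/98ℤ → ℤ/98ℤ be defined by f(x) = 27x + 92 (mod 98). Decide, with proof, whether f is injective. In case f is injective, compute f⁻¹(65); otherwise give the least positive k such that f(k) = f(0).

97

Recall that f is injective if f(s) = f(t) implies s = t.
Suppose f(s) = f(t) in ℤ/98ℤ. Then 27s + 92 ≡ 27t + 92 (mod 98), therefore 27(s − t) ≡ 0 (mod 98).
Since gcd(27, 98) = 1, 27 is invertible modulo 98, so s − t ≡ 0 (mod 98), i.e. s = t.
Hence f is injective.
We now compute 27⁻¹ mod 98 explicitly. Euclid's algorithm: 98 = 3·27 + 17, 27 = 1·17 + 10, 17 = 1·10 + 7, 10 = 1·7 + 3, 7 = 2·3 + 1; back-substituting gives 1 = 69·27 − 19·98, so 27⁻¹ ≡ 69 (mod 98).
Since f is injective, we find f⁻¹(65): we need 27x ≡ 65 − 92 ≡ 71 (mod 98). Using 27⁻¹ = 69: x ≡ 69·71 = 4899 = 49·98 + 97, so x = 97.
Check: f(97) = 27·97 + 92 = 2711 = 27·98 + 65 ≡ 65 (mod 98).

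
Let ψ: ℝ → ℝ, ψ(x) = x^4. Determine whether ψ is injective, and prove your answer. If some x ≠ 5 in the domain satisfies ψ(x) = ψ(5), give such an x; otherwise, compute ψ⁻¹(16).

ψ(5) = 625 = (−5)^4 = ψ(−5) (since 4 is even), with 5 ≠ −5. So ψ is not injective.
For the follow-up, such an x exists: taking x = −5 ∈ ℝ gives ψ(−5) = 625 = ψ(5) with −5 ≠ 5.

-5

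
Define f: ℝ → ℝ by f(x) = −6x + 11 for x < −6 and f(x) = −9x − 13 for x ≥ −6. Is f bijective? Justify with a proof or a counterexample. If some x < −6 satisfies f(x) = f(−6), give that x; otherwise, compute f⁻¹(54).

-43/6

Both pieces are strictly decreasing (slopes −6 and −9), so each is injective on its own interval.
The left piece maps (−∞, −6) onto (47, ∞); the right piece maps [−6, ∞) onto (−∞, 41].
The images leave a gap (47 has no preimage), so f is not surjective, hence not bijective.
Because the two images are disjoint, no x < −6 has f(x) = f(−6), so we compute f⁻¹(54): 54 lies in (47, ∞), so solve −6x + 11 = 54: x = (54 − 11)/(−6) = −43/6.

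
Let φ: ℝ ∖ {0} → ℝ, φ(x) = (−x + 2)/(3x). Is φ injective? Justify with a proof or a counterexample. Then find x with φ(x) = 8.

Suppose φ(x_1) = φ(x_2). Cross-multiplying: (−x_1 + 2)(3x_2) = (−x_2 + 2)(3x_1).
Expanding both sides and cancelling the symmetric terms leaves −6·(x_1 − x_2) = 0. Since −6 ≠ 0, x_1 = x_2. Therefore φ is injective.
Solving φ(x) = 8: cross-multiplying gives −x + 2 = 8(3x), which rearranges to −25x = −2, so x = 2/25.

2/25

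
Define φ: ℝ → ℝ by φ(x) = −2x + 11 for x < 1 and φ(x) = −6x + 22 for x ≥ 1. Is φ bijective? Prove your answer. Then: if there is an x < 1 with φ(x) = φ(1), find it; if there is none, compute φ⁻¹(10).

-5/2

Both pieces are strictly decreasing (slopes −2 and −6), so each is injective on its own interval.
The left piece maps (−∞, 1) onto (9, ∞); the right piece maps [1, ∞) onto (−∞, 16].
These images overlap. In particular φ(1) = 16 (right piece), and solving −2x + 11 = 16 on the left piece gives x = −5/2 < 1.
So φ(−5/2) = φ(1) with −5/2 ≠ 1, and φ is not injective, hence not bijective. This x = −5/2 is the requested value below 1.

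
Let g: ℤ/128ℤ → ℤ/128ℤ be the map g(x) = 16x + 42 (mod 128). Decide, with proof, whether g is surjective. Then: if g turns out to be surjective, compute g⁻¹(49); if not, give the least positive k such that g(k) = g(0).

8

By definition, g is surjective if every y in the codomain equals g(x) for some x in the domain.
Since gcd(16, 128) = 16, we have 16x ≡ 0 (mod 16) for all x, so g(x) ≡ 10 (mod 16).
But 0 ≢ 10 (mod 16), so 0 ∈ ℤ/128ℤ has no preimage. Hence g is not surjective.
Since g is not surjective, we find the least positive k with g(k) = g(0): this means 16k ≡ 0 (mod 128), i.e. 128 ∣ 16k. Since gcd(16, 128) = 16, dividing through by 16 this holds exactly when 8 ∣ k.
The smallest positive such k is 8.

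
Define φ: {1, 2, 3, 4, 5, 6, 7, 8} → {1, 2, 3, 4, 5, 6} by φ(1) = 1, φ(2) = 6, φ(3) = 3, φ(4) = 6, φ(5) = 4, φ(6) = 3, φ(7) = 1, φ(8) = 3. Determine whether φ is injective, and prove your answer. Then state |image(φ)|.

4

φ(2) = 6 = φ(4) with 2 ≠ 4, so φ is not injective.
The image of φ is {1, 3, 4, 6}, which has 4 elements.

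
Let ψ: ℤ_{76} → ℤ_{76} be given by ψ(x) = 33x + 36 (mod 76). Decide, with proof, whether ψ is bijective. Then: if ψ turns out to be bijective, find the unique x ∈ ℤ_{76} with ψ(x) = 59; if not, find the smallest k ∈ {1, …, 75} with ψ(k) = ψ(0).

3

Recall: ψ is injective when ψ(u) = ψ(v) forces u = v.
If ψ(u) = ψ(v), then 33u ≡ 33v (mod 76). Because gcd(33, 76) = 1, we may cancel 33 to get u ≡ v (mod 76).
We now compute 33⁻¹ mod 76 explicitly. Euclid's algorithm: 76 = 2·33 + 10, 33 = 3·10 + 3, 10 = 3·3 + 1; back-substituting gives 1 = 53·33 − 23·76, so 33⁻¹ ≡ 53 (mod 76).
For any y ∈ ℤ_{76}, x = 53(y − 36) mod 76 satisfies ψ(x) = 33·53(y − 36) + 36 ≡ y (since 33·53 ≡ 1 mod 76). So every y has a preimage.
Thus ψ is bijective.
Since ψ is bijective, we find ψ⁻¹(59): we need 33x ≡ 59 − 36 ≡ 23 (mod 76). Using 33⁻¹ = 53: x ≡ 53·23 = 1219 = 16·76 + 3, so x = 3.
Check: ψ(3) = 33·3 + 36 = 135 = 1·76 + 59 ≡ 59 (mod 76).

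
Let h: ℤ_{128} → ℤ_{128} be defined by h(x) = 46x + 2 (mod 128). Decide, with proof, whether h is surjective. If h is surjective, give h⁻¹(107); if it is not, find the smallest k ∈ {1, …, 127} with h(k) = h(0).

64

Since gcd(46, 128) = 2, we have 46x ≡ 0 (mod 2) for all x, so h(x) ≡ 0 (mod 2).
But 1 ≢ 0 (mod 2), so 1 ∈ ℤ_{128} has no preimage. Therefore h is not surjective.
Since h is not surjective, we find the least positive k with h(k) = h(0): this means 46k ≡ 0 (mod 128), i.e. 128 ∣ 46k. Since gcd(46, 128) = 2, dividing through by 2 this holds exactly when 64 ∣ 23k, and as gcd(23, 64) = 1, exactly when 64 ∣ k.
The smallest positive such k is 64.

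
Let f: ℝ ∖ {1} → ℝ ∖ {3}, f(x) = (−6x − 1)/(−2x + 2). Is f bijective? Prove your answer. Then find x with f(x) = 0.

-1/6

Suppose f(s) = f(t). Cross-multiplying: (−6s − 1)(−2t + 2) = (−6t − 1)(−2s + 2).
Expanding both sides and cancelling the symmetric terms leaves −14·(s − t) = 0. Since −14 ≠ 0, s = t. Hence f is injective.
For any y ≠ 3, solving y(−2x + 2) = −6x − 1 for x gives a well-defined x ≠ 1. So f is surjective.
So f is bijective.
Solving f(x) = 0: cross-multiplying gives −6x − 1 = 0(−2x + 2), which rearranges to −6x = 1, so x = −1/6.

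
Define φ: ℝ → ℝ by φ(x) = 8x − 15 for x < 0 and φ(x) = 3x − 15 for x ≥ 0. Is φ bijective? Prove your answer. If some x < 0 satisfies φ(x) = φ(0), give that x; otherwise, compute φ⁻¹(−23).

Both pieces are strictly increasing (slopes 8 and 3), so each is injective on its own interval.
The left piece maps (−∞, 0) onto (−∞, −15); the right piece maps [0, ∞) onto [−15, ∞).
Since −15 = −15, the images partition ℝ: φ is injective and surjective, hence bijective.
Because the two images are disjoint, no x < 0 has φ(x) = φ(0), so we compute φ⁻¹(−23): −23 lies in (−∞, −15), so solve 8x − 15 = −23: x = (−23 + 15)/8 = −1.

-1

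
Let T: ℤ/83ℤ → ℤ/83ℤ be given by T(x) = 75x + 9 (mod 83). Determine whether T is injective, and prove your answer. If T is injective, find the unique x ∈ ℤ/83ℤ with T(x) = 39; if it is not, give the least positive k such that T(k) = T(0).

Suppose T(x_1) = T(x_2) in ℤ/83ℤ. Then 75x_1 + 9 ≡ 75x_2 + 9 (mod 83), thus 75(x_1 − x_2) ≡ 0 (mod 83).
Since gcd(75, 83) = 1, 75 is invertible modulo 83, hence x_1 − x_2 ≡ 0 (mod 83), i.e. x_1 = x_2.
Therefore T is injective.
We now compute 75⁻¹ mod 83 explicitly. Euclid's algorithm: 83 = 1·75 + 8, 75 = 9·8 + 3, 8 = 2·3 + 2, 3 = 1·2 + 1; back-substituting gives 1 = 31·75 − 28·83, so 75⁻¹ ≡ 31 (mod 83).
Since T is injective, we compute T⁻¹(39): solve 75x + 9 ≡ 39 (mod 83), i.e. 75x ≡ 30 (mod 83).
Multiplying by 75⁻¹ = 31 gives x ≡ 31·30 = 930 = 11·83 + 17 ≡ 17 (mod 83).
Check: T(17) = 75·17 + 9 = 1284 = 15·83 + 39 ≡ 39 (mod 83).

17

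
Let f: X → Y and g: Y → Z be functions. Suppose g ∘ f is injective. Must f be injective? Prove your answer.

injective

Suppose f(x_1) = f(x_2). Applying g: (g ∘ f)(x_1) = (g ∘ f)(x_2). Since g ∘ f is injective, x_1 = x_2. Hence f is injective.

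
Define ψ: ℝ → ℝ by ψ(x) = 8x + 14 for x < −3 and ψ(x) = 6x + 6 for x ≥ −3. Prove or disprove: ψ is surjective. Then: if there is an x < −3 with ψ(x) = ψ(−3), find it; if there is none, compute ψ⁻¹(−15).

-13/4

Both pieces are strictly increasing (slopes 8 and 6), so each is injective on its own interval.
The left piece maps (−∞, −3) onto (−∞, −10); the right piece maps [−3, ∞) onto [−12, ∞).
The union (−∞, −10) ∪ [−12, ∞) covers ℝ, so ψ is surjective.
For the follow-up: the images overlap, so an x < −3 with ψ(x) = ψ(−3) exists. ψ(−3) = −12; solving 8x + 14 = −12 for x < −3 gives x = (−12 − 14)/8 = −13/4.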